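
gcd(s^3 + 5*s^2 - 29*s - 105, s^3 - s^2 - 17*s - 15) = s^2 - 2*s - 15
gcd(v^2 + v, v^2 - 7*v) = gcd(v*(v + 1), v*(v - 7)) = v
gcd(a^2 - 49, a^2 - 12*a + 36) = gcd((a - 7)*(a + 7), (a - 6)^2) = 1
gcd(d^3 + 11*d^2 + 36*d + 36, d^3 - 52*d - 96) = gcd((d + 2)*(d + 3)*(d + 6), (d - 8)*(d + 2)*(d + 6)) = d^2 + 8*d + 12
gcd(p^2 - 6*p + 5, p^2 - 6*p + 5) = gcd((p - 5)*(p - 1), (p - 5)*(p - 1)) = p^2 - 6*p + 5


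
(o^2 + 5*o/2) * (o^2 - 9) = o^4 + 5*o^3/2 - 9*o^2 - 45*o/2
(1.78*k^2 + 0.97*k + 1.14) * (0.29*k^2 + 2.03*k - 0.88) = 0.5162*k^4 + 3.8947*k^3 + 0.7333*k^2 + 1.4606*k - 1.0032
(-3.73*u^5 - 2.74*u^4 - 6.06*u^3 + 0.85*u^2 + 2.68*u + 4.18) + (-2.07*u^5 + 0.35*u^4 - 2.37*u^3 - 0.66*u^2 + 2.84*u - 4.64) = -5.8*u^5 - 2.39*u^4 - 8.43*u^3 + 0.19*u^2 + 5.52*u - 0.46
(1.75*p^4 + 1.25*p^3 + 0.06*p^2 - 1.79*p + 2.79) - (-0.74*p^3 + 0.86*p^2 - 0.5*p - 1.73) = 1.75*p^4 + 1.99*p^3 - 0.8*p^2 - 1.29*p + 4.52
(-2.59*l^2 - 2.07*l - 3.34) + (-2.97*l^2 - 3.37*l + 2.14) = -5.56*l^2 - 5.44*l - 1.2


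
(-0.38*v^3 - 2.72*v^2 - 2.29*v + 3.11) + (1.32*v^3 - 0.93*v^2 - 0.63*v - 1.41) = 0.94*v^3 - 3.65*v^2 - 2.92*v + 1.7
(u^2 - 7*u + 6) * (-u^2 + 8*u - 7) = -u^4 + 15*u^3 - 69*u^2 + 97*u - 42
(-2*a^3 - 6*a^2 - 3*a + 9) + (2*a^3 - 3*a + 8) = -6*a^2 - 6*a + 17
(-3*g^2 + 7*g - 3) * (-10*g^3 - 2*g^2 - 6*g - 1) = 30*g^5 - 64*g^4 + 34*g^3 - 33*g^2 + 11*g + 3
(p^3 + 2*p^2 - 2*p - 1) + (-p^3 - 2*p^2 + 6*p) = 4*p - 1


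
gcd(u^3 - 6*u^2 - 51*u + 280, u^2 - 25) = u - 5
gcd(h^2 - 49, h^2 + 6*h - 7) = h + 7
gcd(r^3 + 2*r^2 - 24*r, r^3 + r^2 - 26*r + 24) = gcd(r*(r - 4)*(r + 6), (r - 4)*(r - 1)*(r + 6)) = r^2 + 2*r - 24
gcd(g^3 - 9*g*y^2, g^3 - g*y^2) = g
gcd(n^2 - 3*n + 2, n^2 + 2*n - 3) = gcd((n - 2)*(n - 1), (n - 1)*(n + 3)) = n - 1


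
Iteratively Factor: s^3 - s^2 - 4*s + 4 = (s + 2)*(s^2 - 3*s + 2) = (s - 1)*(s + 2)*(s - 2)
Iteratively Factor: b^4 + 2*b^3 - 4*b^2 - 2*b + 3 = (b + 1)*(b^3 + b^2 - 5*b + 3) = (b + 1)*(b + 3)*(b^2 - 2*b + 1) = (b - 1)*(b + 1)*(b + 3)*(b - 1)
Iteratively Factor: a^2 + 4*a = (a)*(a + 4)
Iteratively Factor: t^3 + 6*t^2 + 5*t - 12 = (t + 3)*(t^2 + 3*t - 4) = (t - 1)*(t + 3)*(t + 4)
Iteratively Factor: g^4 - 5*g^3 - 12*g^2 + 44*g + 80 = (g + 2)*(g^3 - 7*g^2 + 2*g + 40) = (g - 5)*(g + 2)*(g^2 - 2*g - 8) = (g - 5)*(g - 4)*(g + 2)*(g + 2)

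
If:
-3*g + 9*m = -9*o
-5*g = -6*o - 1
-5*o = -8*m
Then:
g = 13/49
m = 5/147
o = 8/147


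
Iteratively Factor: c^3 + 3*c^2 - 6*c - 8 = (c - 2)*(c^2 + 5*c + 4) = (c - 2)*(c + 4)*(c + 1)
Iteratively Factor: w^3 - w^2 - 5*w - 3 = (w - 3)*(w^2 + 2*w + 1) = (w - 3)*(w + 1)*(w + 1)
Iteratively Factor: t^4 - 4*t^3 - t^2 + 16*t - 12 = (t + 2)*(t^3 - 6*t^2 + 11*t - 6) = (t - 1)*(t + 2)*(t^2 - 5*t + 6) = (t - 3)*(t - 1)*(t + 2)*(t - 2)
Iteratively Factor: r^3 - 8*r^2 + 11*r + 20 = (r - 4)*(r^2 - 4*r - 5) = (r - 5)*(r - 4)*(r + 1)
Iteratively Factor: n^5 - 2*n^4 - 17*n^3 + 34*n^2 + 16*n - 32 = (n + 1)*(n^4 - 3*n^3 - 14*n^2 + 48*n - 32) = (n - 2)*(n + 1)*(n^3 - n^2 - 16*n + 16) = (n - 2)*(n - 1)*(n + 1)*(n^2 - 16) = (n - 4)*(n - 2)*(n - 1)*(n + 1)*(n + 4)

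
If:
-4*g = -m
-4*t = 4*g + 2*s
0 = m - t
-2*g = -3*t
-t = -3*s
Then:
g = 0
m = 0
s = 0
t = 0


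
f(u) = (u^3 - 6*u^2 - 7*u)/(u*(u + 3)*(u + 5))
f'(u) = (3*u^2 - 12*u - 7)/(u*(u + 3)*(u + 5)) - (u^3 - 6*u^2 - 7*u)/(u*(u + 3)*(u + 5)^2) - (u^3 - 6*u^2 - 7*u)/(u*(u + 3)^2*(u + 5)) - (u^3 - 6*u^2 - 7*u)/(u^2*(u + 3)*(u + 5))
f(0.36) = -0.50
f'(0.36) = -0.05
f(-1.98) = 2.86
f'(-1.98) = -6.98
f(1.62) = -0.46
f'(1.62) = 0.08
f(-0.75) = -0.20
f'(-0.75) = -0.65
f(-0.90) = -0.09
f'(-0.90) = -0.84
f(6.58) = -0.03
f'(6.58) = 0.07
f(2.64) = -0.37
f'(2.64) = 0.10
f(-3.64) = -32.27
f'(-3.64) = -11.44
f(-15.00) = 2.57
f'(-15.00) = 0.17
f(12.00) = 0.25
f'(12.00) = 0.04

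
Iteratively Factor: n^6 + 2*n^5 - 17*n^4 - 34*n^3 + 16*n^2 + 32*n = (n + 2)*(n^5 - 17*n^3 + 16*n) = (n - 1)*(n + 2)*(n^4 + n^3 - 16*n^2 - 16*n) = (n - 4)*(n - 1)*(n + 2)*(n^3 + 5*n^2 + 4*n) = (n - 4)*(n - 1)*(n + 2)*(n + 4)*(n^2 + n) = n*(n - 4)*(n - 1)*(n + 2)*(n + 4)*(n + 1)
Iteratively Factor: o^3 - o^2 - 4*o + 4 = (o + 2)*(o^2 - 3*o + 2) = (o - 2)*(o + 2)*(o - 1)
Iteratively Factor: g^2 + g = (g)*(g + 1)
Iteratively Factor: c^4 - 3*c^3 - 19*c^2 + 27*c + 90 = (c - 5)*(c^3 + 2*c^2 - 9*c - 18) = (c - 5)*(c - 3)*(c^2 + 5*c + 6) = (c - 5)*(c - 3)*(c + 2)*(c + 3)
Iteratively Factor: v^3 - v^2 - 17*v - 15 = (v + 3)*(v^2 - 4*v - 5) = (v - 5)*(v + 3)*(v + 1)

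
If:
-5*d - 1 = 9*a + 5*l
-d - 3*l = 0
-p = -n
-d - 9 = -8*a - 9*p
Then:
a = 87/107 - 90*p/107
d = 243*p/107 - 267/107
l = 89/107 - 81*p/107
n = p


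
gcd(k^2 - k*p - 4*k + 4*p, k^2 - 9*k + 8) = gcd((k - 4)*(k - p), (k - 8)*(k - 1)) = 1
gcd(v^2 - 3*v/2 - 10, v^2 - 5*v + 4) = v - 4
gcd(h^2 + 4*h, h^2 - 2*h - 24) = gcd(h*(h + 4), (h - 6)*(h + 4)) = h + 4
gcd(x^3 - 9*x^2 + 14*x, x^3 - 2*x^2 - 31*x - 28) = x - 7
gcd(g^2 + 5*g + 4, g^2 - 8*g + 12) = 1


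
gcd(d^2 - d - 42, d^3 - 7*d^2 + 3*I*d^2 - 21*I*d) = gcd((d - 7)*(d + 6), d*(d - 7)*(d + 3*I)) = d - 7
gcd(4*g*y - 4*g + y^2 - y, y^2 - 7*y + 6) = y - 1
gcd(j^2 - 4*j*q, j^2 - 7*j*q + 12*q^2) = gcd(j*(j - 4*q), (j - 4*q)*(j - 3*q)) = -j + 4*q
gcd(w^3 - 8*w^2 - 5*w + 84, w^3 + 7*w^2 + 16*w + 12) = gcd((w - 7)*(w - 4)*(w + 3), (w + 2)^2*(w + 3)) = w + 3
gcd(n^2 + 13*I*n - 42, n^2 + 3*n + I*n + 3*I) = 1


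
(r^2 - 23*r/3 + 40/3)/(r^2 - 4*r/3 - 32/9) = 3*(r - 5)/(3*r + 4)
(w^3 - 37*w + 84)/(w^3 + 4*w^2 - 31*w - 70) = (w^2 - 7*w + 12)/(w^2 - 3*w - 10)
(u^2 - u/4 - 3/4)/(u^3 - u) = (u + 3/4)/(u*(u + 1))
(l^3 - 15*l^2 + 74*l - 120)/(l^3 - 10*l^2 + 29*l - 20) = (l - 6)/(l - 1)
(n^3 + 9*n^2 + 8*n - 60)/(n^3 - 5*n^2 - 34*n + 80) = (n + 6)/(n - 8)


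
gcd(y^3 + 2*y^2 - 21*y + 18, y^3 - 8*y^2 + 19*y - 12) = y^2 - 4*y + 3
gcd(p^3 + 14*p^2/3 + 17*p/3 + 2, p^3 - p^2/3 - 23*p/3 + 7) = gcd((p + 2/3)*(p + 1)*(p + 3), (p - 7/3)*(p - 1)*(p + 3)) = p + 3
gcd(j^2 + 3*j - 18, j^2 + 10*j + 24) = j + 6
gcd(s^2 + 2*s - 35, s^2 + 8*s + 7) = s + 7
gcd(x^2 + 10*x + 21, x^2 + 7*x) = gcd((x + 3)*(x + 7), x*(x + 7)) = x + 7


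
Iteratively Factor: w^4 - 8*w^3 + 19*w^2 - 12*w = (w - 3)*(w^3 - 5*w^2 + 4*w) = (w - 3)*(w - 1)*(w^2 - 4*w) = w*(w - 3)*(w - 1)*(w - 4)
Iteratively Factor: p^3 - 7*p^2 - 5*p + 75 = (p - 5)*(p^2 - 2*p - 15) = (p - 5)*(p + 3)*(p - 5)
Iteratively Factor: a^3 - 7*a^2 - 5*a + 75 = (a - 5)*(a^2 - 2*a - 15) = (a - 5)^2*(a + 3)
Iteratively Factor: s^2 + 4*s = (s + 4)*(s)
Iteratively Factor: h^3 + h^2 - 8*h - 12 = (h + 2)*(h^2 - h - 6) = (h + 2)^2*(h - 3)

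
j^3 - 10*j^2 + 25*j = j*(j - 5)^2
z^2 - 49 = (z - 7)*(z + 7)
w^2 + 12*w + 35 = (w + 5)*(w + 7)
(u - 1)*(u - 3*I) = u^2 - u - 3*I*u + 3*I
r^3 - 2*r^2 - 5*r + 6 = (r - 3)*(r - 1)*(r + 2)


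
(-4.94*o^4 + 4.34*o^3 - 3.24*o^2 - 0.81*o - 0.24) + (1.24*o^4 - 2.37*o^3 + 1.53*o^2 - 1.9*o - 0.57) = -3.7*o^4 + 1.97*o^3 - 1.71*o^2 - 2.71*o - 0.81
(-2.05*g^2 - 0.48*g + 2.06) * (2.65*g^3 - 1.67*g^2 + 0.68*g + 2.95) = -5.4325*g^5 + 2.1515*g^4 + 4.8666*g^3 - 9.8141*g^2 - 0.0151999999999999*g + 6.077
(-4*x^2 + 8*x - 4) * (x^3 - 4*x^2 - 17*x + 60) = -4*x^5 + 24*x^4 + 32*x^3 - 360*x^2 + 548*x - 240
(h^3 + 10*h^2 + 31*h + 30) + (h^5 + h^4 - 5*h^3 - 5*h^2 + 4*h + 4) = h^5 + h^4 - 4*h^3 + 5*h^2 + 35*h + 34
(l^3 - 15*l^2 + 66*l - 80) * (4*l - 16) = 4*l^4 - 76*l^3 + 504*l^2 - 1376*l + 1280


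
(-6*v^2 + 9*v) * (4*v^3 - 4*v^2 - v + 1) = -24*v^5 + 60*v^4 - 30*v^3 - 15*v^2 + 9*v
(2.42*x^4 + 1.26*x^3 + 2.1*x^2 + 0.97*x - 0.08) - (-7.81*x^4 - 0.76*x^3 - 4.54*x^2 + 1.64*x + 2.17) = 10.23*x^4 + 2.02*x^3 + 6.64*x^2 - 0.67*x - 2.25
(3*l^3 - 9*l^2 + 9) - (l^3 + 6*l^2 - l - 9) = 2*l^3 - 15*l^2 + l + 18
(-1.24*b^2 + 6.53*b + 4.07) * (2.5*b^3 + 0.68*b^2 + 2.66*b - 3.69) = -3.1*b^5 + 15.4818*b^4 + 11.317*b^3 + 24.713*b^2 - 13.2695*b - 15.0183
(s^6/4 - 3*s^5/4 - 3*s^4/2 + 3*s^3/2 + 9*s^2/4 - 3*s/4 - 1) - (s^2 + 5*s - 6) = s^6/4 - 3*s^5/4 - 3*s^4/2 + 3*s^3/2 + 5*s^2/4 - 23*s/4 + 5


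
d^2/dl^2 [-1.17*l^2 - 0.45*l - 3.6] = -2.34000000000000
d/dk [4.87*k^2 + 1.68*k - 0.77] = 9.74*k + 1.68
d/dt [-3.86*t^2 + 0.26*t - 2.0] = 0.26 - 7.72*t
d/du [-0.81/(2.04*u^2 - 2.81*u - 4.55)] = (3.3048*u - 2.2761)/(-2.04*u^2 + 2.81*u + 4.55)^2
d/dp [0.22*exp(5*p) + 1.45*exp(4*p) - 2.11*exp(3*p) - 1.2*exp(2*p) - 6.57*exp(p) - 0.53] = (1.1*exp(4*p) + 5.8*exp(3*p) - 6.33*exp(2*p) - 2.4*exp(p) - 6.57)*exp(p)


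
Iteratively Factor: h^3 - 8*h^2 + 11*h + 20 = (h - 4)*(h^2 - 4*h - 5) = (h - 4)*(h + 1)*(h - 5)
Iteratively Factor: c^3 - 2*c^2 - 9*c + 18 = (c - 3)*(c^2 + c - 6) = (c - 3)*(c - 2)*(c + 3)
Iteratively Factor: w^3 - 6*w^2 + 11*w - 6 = (w - 3)*(w^2 - 3*w + 2) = (w - 3)*(w - 1)*(w - 2)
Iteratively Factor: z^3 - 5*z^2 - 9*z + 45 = (z + 3)*(z^2 - 8*z + 15) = (z - 5)*(z + 3)*(z - 3)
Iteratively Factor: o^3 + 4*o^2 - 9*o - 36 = (o + 4)*(o^2 - 9) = (o - 3)*(o + 4)*(o + 3)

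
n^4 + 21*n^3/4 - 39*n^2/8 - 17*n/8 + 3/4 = (n - 1)*(n - 1/4)*(n + 1/2)*(n + 6)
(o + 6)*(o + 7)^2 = o^3 + 20*o^2 + 133*o + 294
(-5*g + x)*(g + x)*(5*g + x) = -25*g^3 - 25*g^2*x + g*x^2 + x^3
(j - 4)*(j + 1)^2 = j^3 - 2*j^2 - 7*j - 4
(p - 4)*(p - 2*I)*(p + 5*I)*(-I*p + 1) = -I*p^4 + 4*p^3 + 4*I*p^3 - 16*p^2 - 7*I*p^2 + 10*p + 28*I*p - 40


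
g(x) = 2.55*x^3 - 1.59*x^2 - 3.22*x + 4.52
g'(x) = 7.65*x^2 - 3.18*x - 3.22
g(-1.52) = -3.21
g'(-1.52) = 19.29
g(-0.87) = 4.44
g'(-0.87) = 5.34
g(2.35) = 21.27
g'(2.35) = 31.55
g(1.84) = 9.10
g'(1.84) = 16.83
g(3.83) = 112.13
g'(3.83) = 96.82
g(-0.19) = 5.06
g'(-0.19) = -2.34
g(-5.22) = -384.70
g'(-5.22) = 221.83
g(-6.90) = -886.66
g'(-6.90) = 382.94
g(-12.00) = -4592.20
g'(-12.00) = 1136.54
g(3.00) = 49.40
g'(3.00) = 56.09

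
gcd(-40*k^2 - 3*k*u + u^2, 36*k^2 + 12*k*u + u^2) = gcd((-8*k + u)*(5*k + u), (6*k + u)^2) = 1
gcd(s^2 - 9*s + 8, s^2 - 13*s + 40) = s - 8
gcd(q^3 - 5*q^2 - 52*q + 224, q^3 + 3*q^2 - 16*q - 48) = q - 4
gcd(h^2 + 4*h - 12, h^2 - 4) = h - 2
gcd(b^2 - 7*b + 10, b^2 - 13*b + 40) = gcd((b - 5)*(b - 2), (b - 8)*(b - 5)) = b - 5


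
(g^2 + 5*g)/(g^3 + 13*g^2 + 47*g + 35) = g/(g^2 + 8*g + 7)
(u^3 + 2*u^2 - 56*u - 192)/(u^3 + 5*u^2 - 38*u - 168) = (u^2 - 2*u - 48)/(u^2 + u - 42)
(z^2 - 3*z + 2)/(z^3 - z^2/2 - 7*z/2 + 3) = 2*(z - 2)/(2*z^2 + z - 6)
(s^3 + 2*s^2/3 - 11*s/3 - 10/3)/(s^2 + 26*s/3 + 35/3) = (s^2 - s - 2)/(s + 7)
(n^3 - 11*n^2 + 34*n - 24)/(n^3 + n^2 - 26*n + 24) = (n - 6)/(n + 6)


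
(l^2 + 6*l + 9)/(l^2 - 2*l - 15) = (l + 3)/(l - 5)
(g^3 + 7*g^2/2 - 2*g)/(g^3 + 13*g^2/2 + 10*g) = (2*g - 1)/(2*g + 5)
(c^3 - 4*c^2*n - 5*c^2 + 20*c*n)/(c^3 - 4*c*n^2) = (c^2 - 4*c*n - 5*c + 20*n)/(c^2 - 4*n^2)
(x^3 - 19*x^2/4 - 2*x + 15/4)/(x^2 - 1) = (4*x^2 - 23*x + 15)/(4*(x - 1))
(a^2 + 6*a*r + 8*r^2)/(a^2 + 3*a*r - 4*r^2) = (-a - 2*r)/(-a + r)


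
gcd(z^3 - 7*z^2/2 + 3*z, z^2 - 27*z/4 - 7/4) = 1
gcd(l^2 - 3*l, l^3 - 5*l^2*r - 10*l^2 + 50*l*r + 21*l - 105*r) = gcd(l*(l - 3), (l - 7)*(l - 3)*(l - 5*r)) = l - 3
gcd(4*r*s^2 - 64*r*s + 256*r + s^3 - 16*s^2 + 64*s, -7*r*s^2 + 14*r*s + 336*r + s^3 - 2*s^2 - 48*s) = s - 8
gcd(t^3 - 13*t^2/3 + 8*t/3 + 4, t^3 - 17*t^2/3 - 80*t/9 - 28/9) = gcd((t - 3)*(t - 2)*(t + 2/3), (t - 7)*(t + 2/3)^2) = t + 2/3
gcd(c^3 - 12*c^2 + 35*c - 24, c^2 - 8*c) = c - 8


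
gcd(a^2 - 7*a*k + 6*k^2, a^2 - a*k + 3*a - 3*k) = a - k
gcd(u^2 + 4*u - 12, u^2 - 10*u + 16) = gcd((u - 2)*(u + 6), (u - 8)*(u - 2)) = u - 2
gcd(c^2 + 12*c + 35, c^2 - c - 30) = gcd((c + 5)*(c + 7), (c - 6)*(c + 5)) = c + 5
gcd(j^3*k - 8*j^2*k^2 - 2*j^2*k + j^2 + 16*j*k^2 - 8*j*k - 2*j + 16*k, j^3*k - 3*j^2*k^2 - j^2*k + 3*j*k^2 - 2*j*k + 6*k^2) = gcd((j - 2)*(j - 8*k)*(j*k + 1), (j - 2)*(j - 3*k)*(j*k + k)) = j - 2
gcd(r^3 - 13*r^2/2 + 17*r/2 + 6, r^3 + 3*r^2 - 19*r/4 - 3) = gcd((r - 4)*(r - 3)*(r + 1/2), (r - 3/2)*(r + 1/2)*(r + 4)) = r + 1/2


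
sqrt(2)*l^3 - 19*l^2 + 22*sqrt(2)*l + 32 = (l - 8*sqrt(2))*(l - 2*sqrt(2))*(sqrt(2)*l + 1)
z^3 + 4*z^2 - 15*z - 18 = (z - 3)*(z + 1)*(z + 6)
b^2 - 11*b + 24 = (b - 8)*(b - 3)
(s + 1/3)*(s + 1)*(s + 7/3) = s^3 + 11*s^2/3 + 31*s/9 + 7/9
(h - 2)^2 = h^2 - 4*h + 4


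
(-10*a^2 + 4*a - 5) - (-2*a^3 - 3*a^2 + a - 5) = 2*a^3 - 7*a^2 + 3*a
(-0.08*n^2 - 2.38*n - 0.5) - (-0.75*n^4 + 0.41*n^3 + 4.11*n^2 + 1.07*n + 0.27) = 0.75*n^4 - 0.41*n^3 - 4.19*n^2 - 3.45*n - 0.77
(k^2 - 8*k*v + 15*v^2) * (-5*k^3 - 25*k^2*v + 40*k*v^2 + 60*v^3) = -5*k^5 + 15*k^4*v + 165*k^3*v^2 - 635*k^2*v^3 + 120*k*v^4 + 900*v^5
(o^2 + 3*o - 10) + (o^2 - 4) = 2*o^2 + 3*o - 14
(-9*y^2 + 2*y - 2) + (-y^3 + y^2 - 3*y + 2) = -y^3 - 8*y^2 - y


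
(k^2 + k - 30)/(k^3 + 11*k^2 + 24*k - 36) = (k - 5)/(k^2 + 5*k - 6)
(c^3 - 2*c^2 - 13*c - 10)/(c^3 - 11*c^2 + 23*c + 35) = (c + 2)/(c - 7)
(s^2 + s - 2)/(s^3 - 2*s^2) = (s^2 + s - 2)/(s^2*(s - 2))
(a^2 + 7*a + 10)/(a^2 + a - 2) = (a + 5)/(a - 1)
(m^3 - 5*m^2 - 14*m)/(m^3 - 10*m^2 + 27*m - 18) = m*(m^2 - 5*m - 14)/(m^3 - 10*m^2 + 27*m - 18)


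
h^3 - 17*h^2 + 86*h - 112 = (h - 8)*(h - 7)*(h - 2)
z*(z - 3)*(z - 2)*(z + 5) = z^4 - 19*z^2 + 30*z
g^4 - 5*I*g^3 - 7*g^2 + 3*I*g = g*(g - 3*I)*(g - I)^2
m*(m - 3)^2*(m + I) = m^4 - 6*m^3 + I*m^3 + 9*m^2 - 6*I*m^2 + 9*I*m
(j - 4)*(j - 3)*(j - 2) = j^3 - 9*j^2 + 26*j - 24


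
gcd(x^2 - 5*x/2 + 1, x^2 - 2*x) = x - 2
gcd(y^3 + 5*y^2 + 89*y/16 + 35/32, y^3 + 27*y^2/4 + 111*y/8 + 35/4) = y^2 + 19*y/4 + 35/8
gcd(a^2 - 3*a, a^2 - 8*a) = a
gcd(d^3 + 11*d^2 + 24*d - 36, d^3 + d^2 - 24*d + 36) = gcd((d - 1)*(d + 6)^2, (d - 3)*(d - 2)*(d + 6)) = d + 6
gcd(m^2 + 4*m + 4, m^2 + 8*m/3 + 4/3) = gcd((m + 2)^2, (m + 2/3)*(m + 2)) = m + 2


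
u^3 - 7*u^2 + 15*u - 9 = (u - 3)^2*(u - 1)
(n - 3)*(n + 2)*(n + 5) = n^3 + 4*n^2 - 11*n - 30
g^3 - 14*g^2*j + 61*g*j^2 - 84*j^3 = (g - 7*j)*(g - 4*j)*(g - 3*j)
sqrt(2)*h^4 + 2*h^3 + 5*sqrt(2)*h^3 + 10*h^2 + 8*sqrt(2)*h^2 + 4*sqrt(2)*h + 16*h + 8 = (h + 2)^2*(h + sqrt(2))*(sqrt(2)*h + sqrt(2))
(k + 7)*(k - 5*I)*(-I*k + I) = -I*k^3 - 5*k^2 - 6*I*k^2 - 30*k + 7*I*k + 35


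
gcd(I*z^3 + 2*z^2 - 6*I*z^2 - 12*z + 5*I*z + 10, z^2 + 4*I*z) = 1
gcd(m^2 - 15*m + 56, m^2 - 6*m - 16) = m - 8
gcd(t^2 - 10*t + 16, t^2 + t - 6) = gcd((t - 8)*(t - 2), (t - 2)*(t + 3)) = t - 2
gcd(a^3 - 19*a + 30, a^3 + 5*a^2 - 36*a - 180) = a + 5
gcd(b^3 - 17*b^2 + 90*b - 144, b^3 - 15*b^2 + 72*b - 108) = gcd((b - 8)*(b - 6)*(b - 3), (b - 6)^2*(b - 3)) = b^2 - 9*b + 18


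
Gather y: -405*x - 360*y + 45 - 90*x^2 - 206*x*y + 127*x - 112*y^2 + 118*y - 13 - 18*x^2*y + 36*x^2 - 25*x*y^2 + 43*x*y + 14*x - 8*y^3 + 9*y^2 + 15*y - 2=-54*x^2 - 264*x - 8*y^3 + y^2*(-25*x - 103) + y*(-18*x^2 - 163*x - 227) + 30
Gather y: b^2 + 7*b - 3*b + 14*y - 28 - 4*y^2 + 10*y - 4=b^2 + 4*b - 4*y^2 + 24*y - 32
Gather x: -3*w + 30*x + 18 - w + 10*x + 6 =-4*w + 40*x + 24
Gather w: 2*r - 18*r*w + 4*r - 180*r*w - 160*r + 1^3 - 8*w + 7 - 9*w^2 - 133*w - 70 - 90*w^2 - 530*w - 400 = -154*r - 99*w^2 + w*(-198*r - 671) - 462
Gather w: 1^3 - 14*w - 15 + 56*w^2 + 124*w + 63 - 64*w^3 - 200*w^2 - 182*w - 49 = -64*w^3 - 144*w^2 - 72*w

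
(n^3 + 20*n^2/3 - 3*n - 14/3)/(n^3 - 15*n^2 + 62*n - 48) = (3*n^2 + 23*n + 14)/(3*(n^2 - 14*n + 48))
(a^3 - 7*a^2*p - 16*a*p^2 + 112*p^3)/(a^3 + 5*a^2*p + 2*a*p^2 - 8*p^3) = (-a^2 + 11*a*p - 28*p^2)/(-a^2 - a*p + 2*p^2)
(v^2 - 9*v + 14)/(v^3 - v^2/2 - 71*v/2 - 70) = 2*(v - 2)/(2*v^2 + 13*v + 20)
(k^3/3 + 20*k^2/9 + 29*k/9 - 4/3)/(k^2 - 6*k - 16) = (-3*k^3 - 20*k^2 - 29*k + 12)/(9*(-k^2 + 6*k + 16))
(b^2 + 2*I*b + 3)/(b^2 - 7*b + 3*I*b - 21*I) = (b - I)/(b - 7)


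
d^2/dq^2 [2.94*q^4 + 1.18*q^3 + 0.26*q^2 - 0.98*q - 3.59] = 35.28*q^2 + 7.08*q + 0.52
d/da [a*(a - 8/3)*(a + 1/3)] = 3*a^2 - 14*a/3 - 8/9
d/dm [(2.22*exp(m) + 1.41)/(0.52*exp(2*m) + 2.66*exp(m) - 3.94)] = (-(1.04*exp(m) + 2.66)*(2.22*exp(m) + 1.41) + 1.1544*exp(2*m) + 5.9052*exp(m) - 8.7468)*exp(m)/(0.52*exp(2*m) + 2.66*exp(m) - 3.94)^2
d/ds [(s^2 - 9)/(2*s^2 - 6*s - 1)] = 2*(-3*s^2 + 17*s - 27)/(4*s^4 - 24*s^3 + 32*s^2 + 12*s + 1)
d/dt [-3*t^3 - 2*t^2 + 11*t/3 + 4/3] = -9*t^2 - 4*t + 11/3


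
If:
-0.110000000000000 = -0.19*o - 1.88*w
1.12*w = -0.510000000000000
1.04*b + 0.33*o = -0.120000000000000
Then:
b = -1.73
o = 5.08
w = -0.46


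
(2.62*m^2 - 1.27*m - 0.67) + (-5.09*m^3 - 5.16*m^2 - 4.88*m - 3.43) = -5.09*m^3 - 2.54*m^2 - 6.15*m - 4.1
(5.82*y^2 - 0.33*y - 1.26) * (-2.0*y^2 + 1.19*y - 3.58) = -11.64*y^4 + 7.5858*y^3 - 18.7083*y^2 - 0.318*y + 4.5108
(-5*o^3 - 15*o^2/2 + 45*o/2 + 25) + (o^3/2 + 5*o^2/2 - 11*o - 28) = -9*o^3/2 - 5*o^2 + 23*o/2 - 3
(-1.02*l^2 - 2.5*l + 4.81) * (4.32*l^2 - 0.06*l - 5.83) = -4.4064*l^4 - 10.7388*l^3 + 26.8758*l^2 + 14.2864*l - 28.0423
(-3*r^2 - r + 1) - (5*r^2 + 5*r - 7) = -8*r^2 - 6*r + 8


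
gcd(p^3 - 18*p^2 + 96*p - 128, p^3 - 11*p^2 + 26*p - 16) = p^2 - 10*p + 16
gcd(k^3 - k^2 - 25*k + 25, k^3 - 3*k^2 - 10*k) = k - 5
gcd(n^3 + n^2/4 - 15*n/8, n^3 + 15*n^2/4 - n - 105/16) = n^2 + n/4 - 15/8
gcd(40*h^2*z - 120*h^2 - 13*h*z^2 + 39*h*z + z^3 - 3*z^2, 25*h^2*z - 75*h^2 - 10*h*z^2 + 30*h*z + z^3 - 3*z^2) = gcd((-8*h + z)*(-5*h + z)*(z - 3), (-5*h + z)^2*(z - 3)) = -5*h*z + 15*h + z^2 - 3*z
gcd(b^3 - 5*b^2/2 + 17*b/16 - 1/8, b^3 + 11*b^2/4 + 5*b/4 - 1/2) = b - 1/4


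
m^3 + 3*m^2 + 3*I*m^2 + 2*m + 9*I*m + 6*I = (m + 1)*(m + 2)*(m + 3*I)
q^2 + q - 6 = (q - 2)*(q + 3)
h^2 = h^2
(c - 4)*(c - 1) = c^2 - 5*c + 4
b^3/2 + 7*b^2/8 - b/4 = b*(b/2 + 1)*(b - 1/4)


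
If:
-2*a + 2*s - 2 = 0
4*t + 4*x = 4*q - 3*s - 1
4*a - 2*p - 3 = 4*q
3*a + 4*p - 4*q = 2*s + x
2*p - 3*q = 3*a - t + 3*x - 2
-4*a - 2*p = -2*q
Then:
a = -4/9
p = -11/54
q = -59/54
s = 5/9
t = -155/54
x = 10/9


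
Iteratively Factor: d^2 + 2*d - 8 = (d + 4)*(d - 2)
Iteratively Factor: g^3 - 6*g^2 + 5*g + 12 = (g + 1)*(g^2 - 7*g + 12) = (g - 3)*(g + 1)*(g - 4)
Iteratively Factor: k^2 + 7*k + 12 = (k + 4)*(k + 3)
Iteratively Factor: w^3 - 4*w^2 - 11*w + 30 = (w - 2)*(w^2 - 2*w - 15) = (w - 5)*(w - 2)*(w + 3)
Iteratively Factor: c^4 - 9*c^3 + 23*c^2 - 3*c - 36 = (c - 3)*(c^3 - 6*c^2 + 5*c + 12) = (c - 4)*(c - 3)*(c^2 - 2*c - 3) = (c - 4)*(c - 3)*(c + 1)*(c - 3)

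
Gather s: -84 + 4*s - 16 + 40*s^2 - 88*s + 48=40*s^2 - 84*s - 52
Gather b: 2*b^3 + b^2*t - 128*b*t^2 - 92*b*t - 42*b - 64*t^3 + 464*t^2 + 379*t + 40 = 2*b^3 + b^2*t + b*(-128*t^2 - 92*t - 42) - 64*t^3 + 464*t^2 + 379*t + 40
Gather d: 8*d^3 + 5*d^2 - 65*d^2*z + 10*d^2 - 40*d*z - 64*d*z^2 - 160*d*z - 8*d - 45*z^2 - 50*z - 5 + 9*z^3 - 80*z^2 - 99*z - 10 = 8*d^3 + d^2*(15 - 65*z) + d*(-64*z^2 - 200*z - 8) + 9*z^3 - 125*z^2 - 149*z - 15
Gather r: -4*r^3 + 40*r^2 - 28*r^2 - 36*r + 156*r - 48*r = -4*r^3 + 12*r^2 + 72*r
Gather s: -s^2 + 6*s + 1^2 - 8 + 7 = -s^2 + 6*s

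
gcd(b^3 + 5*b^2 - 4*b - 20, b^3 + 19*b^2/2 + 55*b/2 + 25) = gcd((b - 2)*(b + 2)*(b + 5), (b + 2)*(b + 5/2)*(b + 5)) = b^2 + 7*b + 10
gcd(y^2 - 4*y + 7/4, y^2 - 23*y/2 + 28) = y - 7/2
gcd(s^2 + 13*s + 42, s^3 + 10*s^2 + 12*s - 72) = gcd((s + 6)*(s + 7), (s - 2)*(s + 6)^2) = s + 6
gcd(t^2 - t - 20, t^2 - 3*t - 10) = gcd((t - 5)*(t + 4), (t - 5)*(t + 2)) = t - 5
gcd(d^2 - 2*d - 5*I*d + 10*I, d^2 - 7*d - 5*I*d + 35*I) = d - 5*I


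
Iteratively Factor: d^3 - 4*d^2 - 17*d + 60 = (d + 4)*(d^2 - 8*d + 15) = (d - 5)*(d + 4)*(d - 3)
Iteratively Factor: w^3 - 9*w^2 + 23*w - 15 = (w - 3)*(w^2 - 6*w + 5) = (w - 5)*(w - 3)*(w - 1)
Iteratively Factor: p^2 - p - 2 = (p - 2)*(p + 1)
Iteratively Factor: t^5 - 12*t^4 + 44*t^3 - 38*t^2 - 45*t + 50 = (t - 5)*(t^4 - 7*t^3 + 9*t^2 + 7*t - 10) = (t - 5)*(t - 1)*(t^3 - 6*t^2 + 3*t + 10) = (t - 5)*(t - 2)*(t - 1)*(t^2 - 4*t - 5) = (t - 5)^2*(t - 2)*(t - 1)*(t + 1)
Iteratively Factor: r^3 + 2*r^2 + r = (r)*(r^2 + 2*r + 1) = r*(r + 1)*(r + 1)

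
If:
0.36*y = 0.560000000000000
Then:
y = 1.56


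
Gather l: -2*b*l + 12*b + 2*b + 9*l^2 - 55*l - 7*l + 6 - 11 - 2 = 14*b + 9*l^2 + l*(-2*b - 62) - 7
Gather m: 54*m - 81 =54*m - 81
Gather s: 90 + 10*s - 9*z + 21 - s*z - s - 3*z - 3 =s*(9 - z) - 12*z + 108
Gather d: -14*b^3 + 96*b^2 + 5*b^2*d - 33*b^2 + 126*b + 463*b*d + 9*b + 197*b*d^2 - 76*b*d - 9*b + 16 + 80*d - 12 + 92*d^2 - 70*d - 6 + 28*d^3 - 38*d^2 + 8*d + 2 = -14*b^3 + 63*b^2 + 126*b + 28*d^3 + d^2*(197*b + 54) + d*(5*b^2 + 387*b + 18)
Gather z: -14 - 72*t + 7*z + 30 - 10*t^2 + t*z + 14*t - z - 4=-10*t^2 - 58*t + z*(t + 6) + 12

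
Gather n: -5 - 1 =-6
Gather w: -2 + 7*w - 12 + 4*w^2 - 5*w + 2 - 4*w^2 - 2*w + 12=0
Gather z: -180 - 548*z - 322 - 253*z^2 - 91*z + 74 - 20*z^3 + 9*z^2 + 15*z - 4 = -20*z^3 - 244*z^2 - 624*z - 432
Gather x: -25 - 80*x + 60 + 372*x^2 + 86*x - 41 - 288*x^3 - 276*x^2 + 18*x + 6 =-288*x^3 + 96*x^2 + 24*x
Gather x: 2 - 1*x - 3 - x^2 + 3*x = -x^2 + 2*x - 1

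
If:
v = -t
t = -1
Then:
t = -1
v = 1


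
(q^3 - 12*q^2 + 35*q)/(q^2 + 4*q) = (q^2 - 12*q + 35)/(q + 4)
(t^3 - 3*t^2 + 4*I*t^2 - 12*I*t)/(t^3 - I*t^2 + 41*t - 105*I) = t*(t^2 + t*(-3 + 4*I) - 12*I)/(t^3 - I*t^2 + 41*t - 105*I)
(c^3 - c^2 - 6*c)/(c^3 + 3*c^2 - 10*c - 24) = c/(c + 4)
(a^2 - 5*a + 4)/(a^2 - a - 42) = (-a^2 + 5*a - 4)/(-a^2 + a + 42)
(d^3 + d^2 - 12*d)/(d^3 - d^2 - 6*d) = (d + 4)/(d + 2)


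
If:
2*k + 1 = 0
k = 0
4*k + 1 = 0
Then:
No Solution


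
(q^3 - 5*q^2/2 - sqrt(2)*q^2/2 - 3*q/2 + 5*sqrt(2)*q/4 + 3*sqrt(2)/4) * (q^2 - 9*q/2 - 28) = q^5 - 7*q^4 - sqrt(2)*q^4/2 - 73*q^3/4 + 7*sqrt(2)*q^3/2 + 73*sqrt(2)*q^2/8 + 307*q^2/4 - 307*sqrt(2)*q/8 + 42*q - 21*sqrt(2)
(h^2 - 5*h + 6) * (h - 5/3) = h^3 - 20*h^2/3 + 43*h/3 - 10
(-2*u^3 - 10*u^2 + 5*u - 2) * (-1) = 2*u^3 + 10*u^2 - 5*u + 2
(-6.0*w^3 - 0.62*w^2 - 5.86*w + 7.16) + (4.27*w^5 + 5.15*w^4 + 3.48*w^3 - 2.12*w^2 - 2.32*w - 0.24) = 4.27*w^5 + 5.15*w^4 - 2.52*w^3 - 2.74*w^2 - 8.18*w + 6.92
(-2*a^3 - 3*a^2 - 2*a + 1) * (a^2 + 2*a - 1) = -2*a^5 - 7*a^4 - 6*a^3 + 4*a - 1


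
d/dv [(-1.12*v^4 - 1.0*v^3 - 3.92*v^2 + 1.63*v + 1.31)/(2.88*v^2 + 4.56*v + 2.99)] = (-6.4512*v^5 - 18.2016*v^4 - 22.5152*v^3 - 31.5396*v^2 - 30.9872*v - 1.0999)/(8.2944*v^4 + 26.2656*v^3 + 38.016*v^2 + 27.2688*v + 8.9401)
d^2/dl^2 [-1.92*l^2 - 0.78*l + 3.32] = -3.84000000000000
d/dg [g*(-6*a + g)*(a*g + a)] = a*(-12*a*g - 6*a + 3*g^2 + 2*g)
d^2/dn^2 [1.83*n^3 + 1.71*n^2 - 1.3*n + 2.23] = 10.98*n + 3.42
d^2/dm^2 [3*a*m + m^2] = 2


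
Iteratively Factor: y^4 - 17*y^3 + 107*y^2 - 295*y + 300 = (y - 3)*(y^3 - 14*y^2 + 65*y - 100) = (y - 4)*(y - 3)*(y^2 - 10*y + 25) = (y - 5)*(y - 4)*(y - 3)*(y - 5)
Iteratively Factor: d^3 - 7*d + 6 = (d + 3)*(d^2 - 3*d + 2) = (d - 2)*(d + 3)*(d - 1)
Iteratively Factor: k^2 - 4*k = (k - 4)*(k)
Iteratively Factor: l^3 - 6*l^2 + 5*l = (l - 5)*(l^2 - l) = (l - 5)*(l - 1)*(l)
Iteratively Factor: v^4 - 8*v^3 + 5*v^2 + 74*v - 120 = (v + 3)*(v^3 - 11*v^2 + 38*v - 40) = (v - 2)*(v + 3)*(v^2 - 9*v + 20) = (v - 5)*(v - 2)*(v + 3)*(v - 4)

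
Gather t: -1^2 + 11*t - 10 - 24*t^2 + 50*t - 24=-24*t^2 + 61*t - 35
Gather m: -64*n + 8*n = -56*n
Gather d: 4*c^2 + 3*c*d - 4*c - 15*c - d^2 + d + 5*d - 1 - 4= 4*c^2 - 19*c - d^2 + d*(3*c + 6) - 5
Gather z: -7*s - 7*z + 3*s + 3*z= -4*s - 4*z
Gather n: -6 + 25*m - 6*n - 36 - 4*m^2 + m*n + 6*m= -4*m^2 + 31*m + n*(m - 6) - 42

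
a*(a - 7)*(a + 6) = a^3 - a^2 - 42*a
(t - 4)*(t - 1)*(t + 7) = t^3 + 2*t^2 - 31*t + 28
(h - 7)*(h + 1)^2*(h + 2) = h^4 - 3*h^3 - 23*h^2 - 33*h - 14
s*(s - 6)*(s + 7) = s^3 + s^2 - 42*s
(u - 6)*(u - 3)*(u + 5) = u^3 - 4*u^2 - 27*u + 90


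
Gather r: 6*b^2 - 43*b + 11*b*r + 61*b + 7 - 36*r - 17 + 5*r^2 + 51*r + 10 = 6*b^2 + 18*b + 5*r^2 + r*(11*b + 15)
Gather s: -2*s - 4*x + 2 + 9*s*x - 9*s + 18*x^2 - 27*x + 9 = s*(9*x - 11) + 18*x^2 - 31*x + 11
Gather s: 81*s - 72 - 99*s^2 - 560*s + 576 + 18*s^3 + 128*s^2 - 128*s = 18*s^3 + 29*s^2 - 607*s + 504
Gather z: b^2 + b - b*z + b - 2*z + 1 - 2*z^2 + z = b^2 + 2*b - 2*z^2 + z*(-b - 1) + 1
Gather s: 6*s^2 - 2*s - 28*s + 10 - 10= 6*s^2 - 30*s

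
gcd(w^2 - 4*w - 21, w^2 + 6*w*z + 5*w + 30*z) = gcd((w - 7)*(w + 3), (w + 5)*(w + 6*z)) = 1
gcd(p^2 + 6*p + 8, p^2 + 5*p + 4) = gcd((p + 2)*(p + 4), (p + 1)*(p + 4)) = p + 4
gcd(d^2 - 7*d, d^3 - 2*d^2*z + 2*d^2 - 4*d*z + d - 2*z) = 1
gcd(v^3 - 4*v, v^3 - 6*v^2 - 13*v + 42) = v - 2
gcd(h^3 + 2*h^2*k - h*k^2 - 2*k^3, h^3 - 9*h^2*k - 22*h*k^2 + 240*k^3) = 1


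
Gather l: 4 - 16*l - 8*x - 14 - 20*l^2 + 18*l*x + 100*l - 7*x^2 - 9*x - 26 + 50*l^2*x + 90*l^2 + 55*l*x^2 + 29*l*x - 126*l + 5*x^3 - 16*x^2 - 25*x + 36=l^2*(50*x + 70) + l*(55*x^2 + 47*x - 42) + 5*x^3 - 23*x^2 - 42*x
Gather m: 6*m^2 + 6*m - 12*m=6*m^2 - 6*m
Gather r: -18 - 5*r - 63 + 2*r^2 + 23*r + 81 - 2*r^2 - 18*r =0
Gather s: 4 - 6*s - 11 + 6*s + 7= 0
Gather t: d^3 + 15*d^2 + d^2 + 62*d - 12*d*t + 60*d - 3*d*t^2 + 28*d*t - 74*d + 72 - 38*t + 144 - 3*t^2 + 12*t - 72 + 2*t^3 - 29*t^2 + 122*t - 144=d^3 + 16*d^2 + 48*d + 2*t^3 + t^2*(-3*d - 32) + t*(16*d + 96)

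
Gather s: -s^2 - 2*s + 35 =-s^2 - 2*s + 35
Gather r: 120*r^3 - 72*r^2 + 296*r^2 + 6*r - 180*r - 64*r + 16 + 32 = 120*r^3 + 224*r^2 - 238*r + 48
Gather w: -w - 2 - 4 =-w - 6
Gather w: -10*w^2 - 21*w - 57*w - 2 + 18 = -10*w^2 - 78*w + 16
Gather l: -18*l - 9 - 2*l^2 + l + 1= -2*l^2 - 17*l - 8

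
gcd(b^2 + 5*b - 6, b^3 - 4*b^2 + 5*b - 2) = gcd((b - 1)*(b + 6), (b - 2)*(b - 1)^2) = b - 1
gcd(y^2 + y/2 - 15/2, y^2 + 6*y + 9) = y + 3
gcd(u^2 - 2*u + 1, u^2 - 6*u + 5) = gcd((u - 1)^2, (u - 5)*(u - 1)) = u - 1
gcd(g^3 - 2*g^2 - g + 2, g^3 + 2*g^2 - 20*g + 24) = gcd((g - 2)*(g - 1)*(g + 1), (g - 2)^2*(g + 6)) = g - 2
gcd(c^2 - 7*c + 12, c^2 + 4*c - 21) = c - 3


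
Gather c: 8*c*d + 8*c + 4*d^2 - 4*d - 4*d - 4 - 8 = c*(8*d + 8) + 4*d^2 - 8*d - 12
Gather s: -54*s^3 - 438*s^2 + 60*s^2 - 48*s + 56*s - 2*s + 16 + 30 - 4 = -54*s^3 - 378*s^2 + 6*s + 42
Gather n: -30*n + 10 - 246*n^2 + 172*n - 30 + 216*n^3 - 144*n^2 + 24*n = 216*n^3 - 390*n^2 + 166*n - 20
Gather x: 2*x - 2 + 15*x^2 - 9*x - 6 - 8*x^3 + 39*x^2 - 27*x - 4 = -8*x^3 + 54*x^2 - 34*x - 12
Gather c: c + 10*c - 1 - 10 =11*c - 11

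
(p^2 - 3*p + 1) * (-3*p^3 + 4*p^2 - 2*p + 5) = -3*p^5 + 13*p^4 - 17*p^3 + 15*p^2 - 17*p + 5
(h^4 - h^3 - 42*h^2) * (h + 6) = h^5 + 5*h^4 - 48*h^3 - 252*h^2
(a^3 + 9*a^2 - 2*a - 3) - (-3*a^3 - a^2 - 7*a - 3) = 4*a^3 + 10*a^2 + 5*a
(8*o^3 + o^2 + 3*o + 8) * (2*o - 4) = 16*o^4 - 30*o^3 + 2*o^2 + 4*o - 32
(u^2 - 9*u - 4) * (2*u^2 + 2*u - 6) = 2*u^4 - 16*u^3 - 32*u^2 + 46*u + 24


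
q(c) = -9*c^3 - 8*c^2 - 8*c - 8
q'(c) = -27*c^2 - 16*c - 8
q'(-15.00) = -5843.00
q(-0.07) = -7.48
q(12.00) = -16808.00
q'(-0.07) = -7.01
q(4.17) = -833.08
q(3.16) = -397.16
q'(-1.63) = -53.66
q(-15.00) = 28687.00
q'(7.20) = -1522.88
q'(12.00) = -4088.00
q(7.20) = -3839.55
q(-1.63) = 22.76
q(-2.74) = 139.00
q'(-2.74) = -166.87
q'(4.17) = -544.22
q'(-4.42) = -464.76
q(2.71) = -267.56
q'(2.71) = -249.65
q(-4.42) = 648.23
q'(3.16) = -328.17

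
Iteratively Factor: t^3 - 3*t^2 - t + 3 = (t - 1)*(t^2 - 2*t - 3) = (t - 1)*(t + 1)*(t - 3)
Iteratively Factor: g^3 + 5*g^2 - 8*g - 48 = (g + 4)*(g^2 + g - 12) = (g + 4)^2*(g - 3)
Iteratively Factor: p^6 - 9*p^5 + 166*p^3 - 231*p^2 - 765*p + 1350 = (p - 2)*(p^5 - 7*p^4 - 14*p^3 + 138*p^2 + 45*p - 675) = (p - 3)*(p - 2)*(p^4 - 4*p^3 - 26*p^2 + 60*p + 225) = (p - 5)*(p - 3)*(p - 2)*(p^3 + p^2 - 21*p - 45) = (p - 5)*(p - 3)*(p - 2)*(p + 3)*(p^2 - 2*p - 15) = (p - 5)^2*(p - 3)*(p - 2)*(p + 3)*(p + 3)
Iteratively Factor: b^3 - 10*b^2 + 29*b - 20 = (b - 4)*(b^2 - 6*b + 5) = (b - 4)*(b - 1)*(b - 5)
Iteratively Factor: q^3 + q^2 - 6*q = (q)*(q^2 + q - 6) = q*(q - 2)*(q + 3)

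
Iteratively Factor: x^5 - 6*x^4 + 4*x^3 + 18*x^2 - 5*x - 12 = (x - 3)*(x^4 - 3*x^3 - 5*x^2 + 3*x + 4) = (x - 3)*(x + 1)*(x^3 - 4*x^2 - x + 4) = (x - 3)*(x + 1)^2*(x^2 - 5*x + 4) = (x - 3)*(x - 1)*(x + 1)^2*(x - 4)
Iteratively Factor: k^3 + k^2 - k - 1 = (k - 1)*(k^2 + 2*k + 1) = (k - 1)*(k + 1)*(k + 1)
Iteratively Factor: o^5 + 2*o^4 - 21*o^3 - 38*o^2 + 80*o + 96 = (o + 4)*(o^4 - 2*o^3 - 13*o^2 + 14*o + 24) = (o + 1)*(o + 4)*(o^3 - 3*o^2 - 10*o + 24) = (o - 2)*(o + 1)*(o + 4)*(o^2 - o - 12) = (o - 4)*(o - 2)*(o + 1)*(o + 4)*(o + 3)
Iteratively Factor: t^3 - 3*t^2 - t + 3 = (t + 1)*(t^2 - 4*t + 3) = (t - 3)*(t + 1)*(t - 1)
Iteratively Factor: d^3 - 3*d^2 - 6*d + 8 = (d + 2)*(d^2 - 5*d + 4) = (d - 4)*(d + 2)*(d - 1)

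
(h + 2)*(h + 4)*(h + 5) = h^3 + 11*h^2 + 38*h + 40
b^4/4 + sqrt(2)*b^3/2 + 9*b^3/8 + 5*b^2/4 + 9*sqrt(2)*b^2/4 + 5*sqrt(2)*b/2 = b*(b/2 + 1)*(b/2 + sqrt(2))*(b + 5/2)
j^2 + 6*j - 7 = (j - 1)*(j + 7)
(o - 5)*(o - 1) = o^2 - 6*o + 5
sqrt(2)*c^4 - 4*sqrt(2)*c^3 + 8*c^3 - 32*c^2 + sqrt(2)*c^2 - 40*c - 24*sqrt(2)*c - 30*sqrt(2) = (c - 5)*(c + sqrt(2))*(c + 3*sqrt(2))*(sqrt(2)*c + sqrt(2))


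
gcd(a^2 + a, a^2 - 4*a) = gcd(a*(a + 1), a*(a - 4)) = a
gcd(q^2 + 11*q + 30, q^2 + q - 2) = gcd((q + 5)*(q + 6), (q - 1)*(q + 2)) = 1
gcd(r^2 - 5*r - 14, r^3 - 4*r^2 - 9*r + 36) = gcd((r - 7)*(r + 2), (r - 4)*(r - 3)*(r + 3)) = 1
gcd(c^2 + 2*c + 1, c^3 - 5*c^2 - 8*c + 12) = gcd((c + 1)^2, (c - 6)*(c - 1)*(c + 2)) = 1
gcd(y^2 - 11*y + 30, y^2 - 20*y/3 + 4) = y - 6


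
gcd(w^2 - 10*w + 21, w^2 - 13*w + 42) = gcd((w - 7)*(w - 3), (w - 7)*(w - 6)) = w - 7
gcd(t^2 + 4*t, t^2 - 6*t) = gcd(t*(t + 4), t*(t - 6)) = t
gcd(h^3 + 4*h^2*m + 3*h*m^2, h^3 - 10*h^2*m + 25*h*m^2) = h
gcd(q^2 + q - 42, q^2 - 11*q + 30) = q - 6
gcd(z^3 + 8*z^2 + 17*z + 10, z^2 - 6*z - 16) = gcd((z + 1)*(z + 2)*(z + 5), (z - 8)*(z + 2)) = z + 2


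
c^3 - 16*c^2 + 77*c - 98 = (c - 7)^2*(c - 2)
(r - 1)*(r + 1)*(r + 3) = r^3 + 3*r^2 - r - 3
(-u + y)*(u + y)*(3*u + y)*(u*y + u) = -3*u^4*y - 3*u^4 - u^3*y^2 - u^3*y + 3*u^2*y^3 + 3*u^2*y^2 + u*y^4 + u*y^3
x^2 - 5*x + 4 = (x - 4)*(x - 1)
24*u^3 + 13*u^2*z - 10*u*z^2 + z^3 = (-8*u + z)*(-3*u + z)*(u + z)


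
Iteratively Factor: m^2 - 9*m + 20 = (m - 5)*(m - 4)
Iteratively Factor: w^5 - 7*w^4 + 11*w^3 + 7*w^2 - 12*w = (w + 1)*(w^4 - 8*w^3 + 19*w^2 - 12*w) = (w - 1)*(w + 1)*(w^3 - 7*w^2 + 12*w) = (w - 3)*(w - 1)*(w + 1)*(w^2 - 4*w) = w*(w - 3)*(w - 1)*(w + 1)*(w - 4)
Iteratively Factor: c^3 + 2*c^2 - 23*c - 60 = (c - 5)*(c^2 + 7*c + 12) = (c - 5)*(c + 4)*(c + 3)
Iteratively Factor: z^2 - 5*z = (z)*(z - 5)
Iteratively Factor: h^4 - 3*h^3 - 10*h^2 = (h)*(h^3 - 3*h^2 - 10*h) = h*(h - 5)*(h^2 + 2*h) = h*(h - 5)*(h + 2)*(h)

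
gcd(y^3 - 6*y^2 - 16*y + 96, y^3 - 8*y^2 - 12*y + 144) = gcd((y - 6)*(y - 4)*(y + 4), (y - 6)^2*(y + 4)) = y^2 - 2*y - 24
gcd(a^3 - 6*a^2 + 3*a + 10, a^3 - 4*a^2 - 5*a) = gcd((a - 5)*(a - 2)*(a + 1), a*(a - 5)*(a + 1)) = a^2 - 4*a - 5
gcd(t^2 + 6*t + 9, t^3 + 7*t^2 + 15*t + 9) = t^2 + 6*t + 9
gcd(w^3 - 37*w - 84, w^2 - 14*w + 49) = w - 7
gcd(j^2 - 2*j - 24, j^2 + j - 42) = j - 6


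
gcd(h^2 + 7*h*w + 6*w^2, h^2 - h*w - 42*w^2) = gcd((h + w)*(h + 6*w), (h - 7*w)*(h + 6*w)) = h + 6*w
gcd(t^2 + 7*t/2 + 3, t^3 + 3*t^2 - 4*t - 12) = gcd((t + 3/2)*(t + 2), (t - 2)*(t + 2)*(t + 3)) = t + 2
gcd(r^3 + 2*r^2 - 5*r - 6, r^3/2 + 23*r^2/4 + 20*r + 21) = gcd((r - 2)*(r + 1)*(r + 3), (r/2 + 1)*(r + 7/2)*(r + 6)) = 1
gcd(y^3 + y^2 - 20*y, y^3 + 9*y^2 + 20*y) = y^2 + 5*y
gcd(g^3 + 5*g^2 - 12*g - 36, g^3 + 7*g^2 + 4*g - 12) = g^2 + 8*g + 12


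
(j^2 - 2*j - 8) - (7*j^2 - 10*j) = -6*j^2 + 8*j - 8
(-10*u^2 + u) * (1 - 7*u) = 70*u^3 - 17*u^2 + u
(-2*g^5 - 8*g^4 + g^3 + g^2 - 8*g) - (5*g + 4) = -2*g^5 - 8*g^4 + g^3 + g^2 - 13*g - 4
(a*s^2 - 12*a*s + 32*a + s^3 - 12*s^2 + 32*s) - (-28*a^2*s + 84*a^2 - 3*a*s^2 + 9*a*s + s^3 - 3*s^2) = 28*a^2*s - 84*a^2 + 4*a*s^2 - 21*a*s + 32*a - 9*s^2 + 32*s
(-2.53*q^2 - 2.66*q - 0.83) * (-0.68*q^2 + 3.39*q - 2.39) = 1.7204*q^4 - 6.7679*q^3 - 2.4063*q^2 + 3.5437*q + 1.9837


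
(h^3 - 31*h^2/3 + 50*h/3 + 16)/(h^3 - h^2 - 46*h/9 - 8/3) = 3*(h - 8)/(3*h + 4)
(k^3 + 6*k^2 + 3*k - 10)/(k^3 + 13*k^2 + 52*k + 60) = (k - 1)/(k + 6)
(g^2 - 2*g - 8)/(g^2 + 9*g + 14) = (g - 4)/(g + 7)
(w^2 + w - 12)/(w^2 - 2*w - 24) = (w - 3)/(w - 6)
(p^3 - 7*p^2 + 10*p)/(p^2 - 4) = p*(p - 5)/(p + 2)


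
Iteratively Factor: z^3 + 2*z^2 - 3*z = (z)*(z^2 + 2*z - 3) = z*(z + 3)*(z - 1)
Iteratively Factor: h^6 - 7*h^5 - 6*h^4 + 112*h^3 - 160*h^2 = (h)*(h^5 - 7*h^4 - 6*h^3 + 112*h^2 - 160*h) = h*(h - 5)*(h^4 - 2*h^3 - 16*h^2 + 32*h) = h^2*(h - 5)*(h^3 - 2*h^2 - 16*h + 32) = h^2*(h - 5)*(h + 4)*(h^2 - 6*h + 8) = h^2*(h - 5)*(h - 2)*(h + 4)*(h - 4)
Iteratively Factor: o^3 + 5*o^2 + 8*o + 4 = (o + 2)*(o^2 + 3*o + 2) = (o + 1)*(o + 2)*(o + 2)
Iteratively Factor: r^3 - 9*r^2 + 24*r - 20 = (r - 2)*(r^2 - 7*r + 10) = (r - 5)*(r - 2)*(r - 2)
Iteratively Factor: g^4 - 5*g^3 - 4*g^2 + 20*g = (g - 5)*(g^3 - 4*g) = (g - 5)*(g - 2)*(g^2 + 2*g) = g*(g - 5)*(g - 2)*(g + 2)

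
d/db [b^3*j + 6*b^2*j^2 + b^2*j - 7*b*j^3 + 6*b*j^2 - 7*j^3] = j*(3*b^2 + 12*b*j + 2*b - 7*j^2 + 6*j)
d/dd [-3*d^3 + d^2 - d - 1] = -9*d^2 + 2*d - 1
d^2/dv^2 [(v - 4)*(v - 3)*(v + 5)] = 6*v - 4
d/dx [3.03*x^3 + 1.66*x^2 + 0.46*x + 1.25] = 9.09*x^2 + 3.32*x + 0.46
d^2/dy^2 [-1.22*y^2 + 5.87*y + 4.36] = -2.44000000000000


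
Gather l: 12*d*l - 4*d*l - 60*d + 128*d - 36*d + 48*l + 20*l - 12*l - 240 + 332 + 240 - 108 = 32*d + l*(8*d + 56) + 224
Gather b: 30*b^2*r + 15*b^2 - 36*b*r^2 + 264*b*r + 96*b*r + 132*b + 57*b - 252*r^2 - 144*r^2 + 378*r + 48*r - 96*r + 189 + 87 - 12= b^2*(30*r + 15) + b*(-36*r^2 + 360*r + 189) - 396*r^2 + 330*r + 264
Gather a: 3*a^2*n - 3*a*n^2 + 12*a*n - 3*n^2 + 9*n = 3*a^2*n + a*(-3*n^2 + 12*n) - 3*n^2 + 9*n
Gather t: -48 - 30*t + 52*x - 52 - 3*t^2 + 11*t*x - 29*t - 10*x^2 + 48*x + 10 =-3*t^2 + t*(11*x - 59) - 10*x^2 + 100*x - 90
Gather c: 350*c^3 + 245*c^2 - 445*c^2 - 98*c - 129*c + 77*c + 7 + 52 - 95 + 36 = 350*c^3 - 200*c^2 - 150*c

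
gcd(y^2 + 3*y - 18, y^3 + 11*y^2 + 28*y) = 1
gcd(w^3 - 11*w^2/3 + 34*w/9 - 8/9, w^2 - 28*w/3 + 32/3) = w - 4/3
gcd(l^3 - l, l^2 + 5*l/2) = l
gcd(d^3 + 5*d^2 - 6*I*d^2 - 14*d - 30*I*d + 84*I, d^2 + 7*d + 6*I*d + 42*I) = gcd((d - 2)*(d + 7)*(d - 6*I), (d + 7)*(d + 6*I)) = d + 7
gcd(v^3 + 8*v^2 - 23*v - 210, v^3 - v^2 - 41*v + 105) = v^2 + 2*v - 35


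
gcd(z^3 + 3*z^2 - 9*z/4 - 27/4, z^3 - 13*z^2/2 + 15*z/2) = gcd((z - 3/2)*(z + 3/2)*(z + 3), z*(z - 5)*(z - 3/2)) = z - 3/2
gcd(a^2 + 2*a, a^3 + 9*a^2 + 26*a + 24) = a + 2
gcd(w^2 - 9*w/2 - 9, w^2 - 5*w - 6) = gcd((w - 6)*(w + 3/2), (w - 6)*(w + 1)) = w - 6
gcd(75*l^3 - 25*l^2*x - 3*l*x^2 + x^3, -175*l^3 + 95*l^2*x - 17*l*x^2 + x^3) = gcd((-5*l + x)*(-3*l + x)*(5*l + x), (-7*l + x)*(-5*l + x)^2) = -5*l + x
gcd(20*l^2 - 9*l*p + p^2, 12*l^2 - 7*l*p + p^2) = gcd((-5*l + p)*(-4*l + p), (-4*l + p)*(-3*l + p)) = -4*l + p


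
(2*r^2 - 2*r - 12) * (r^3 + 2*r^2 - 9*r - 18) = 2*r^5 + 2*r^4 - 34*r^3 - 42*r^2 + 144*r + 216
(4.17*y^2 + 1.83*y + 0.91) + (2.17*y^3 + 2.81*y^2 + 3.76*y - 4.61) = 2.17*y^3 + 6.98*y^2 + 5.59*y - 3.7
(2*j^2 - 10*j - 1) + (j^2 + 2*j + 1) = 3*j^2 - 8*j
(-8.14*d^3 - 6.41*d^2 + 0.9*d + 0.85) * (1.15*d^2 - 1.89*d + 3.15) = -9.361*d^5 + 8.0131*d^4 - 12.4911*d^3 - 20.915*d^2 + 1.2285*d + 2.6775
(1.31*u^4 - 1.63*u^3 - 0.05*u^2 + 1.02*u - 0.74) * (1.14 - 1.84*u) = -2.4104*u^5 + 4.4926*u^4 - 1.7662*u^3 - 1.9338*u^2 + 2.5244*u - 0.8436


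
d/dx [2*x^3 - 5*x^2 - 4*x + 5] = 6*x^2 - 10*x - 4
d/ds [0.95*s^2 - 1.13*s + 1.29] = 1.9*s - 1.13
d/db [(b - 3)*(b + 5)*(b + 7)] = 3*b^2 + 18*b - 1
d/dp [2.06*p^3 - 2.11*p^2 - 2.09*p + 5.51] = 6.18*p^2 - 4.22*p - 2.09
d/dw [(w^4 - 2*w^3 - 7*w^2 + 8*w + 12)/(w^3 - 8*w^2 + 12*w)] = (w^4 - 12*w^3 + 7*w^2 + 12*w - 36)/(w^2*(w^2 - 12*w + 36))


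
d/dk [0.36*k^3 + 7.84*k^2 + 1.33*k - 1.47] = 1.08*k^2 + 15.68*k + 1.33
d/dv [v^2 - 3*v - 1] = 2*v - 3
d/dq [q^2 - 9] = 2*q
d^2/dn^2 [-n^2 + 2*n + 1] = -2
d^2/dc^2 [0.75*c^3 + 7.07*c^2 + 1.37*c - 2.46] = 4.5*c + 14.14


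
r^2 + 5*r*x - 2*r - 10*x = (r - 2)*(r + 5*x)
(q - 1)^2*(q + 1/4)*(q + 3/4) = q^4 - q^3 - 13*q^2/16 + 5*q/8 + 3/16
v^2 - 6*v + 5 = (v - 5)*(v - 1)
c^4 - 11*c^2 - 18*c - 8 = (c - 4)*(c + 1)^2*(c + 2)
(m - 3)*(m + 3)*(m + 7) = m^3 + 7*m^2 - 9*m - 63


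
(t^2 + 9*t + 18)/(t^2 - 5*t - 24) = (t + 6)/(t - 8)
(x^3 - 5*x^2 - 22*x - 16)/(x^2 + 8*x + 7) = (x^2 - 6*x - 16)/(x + 7)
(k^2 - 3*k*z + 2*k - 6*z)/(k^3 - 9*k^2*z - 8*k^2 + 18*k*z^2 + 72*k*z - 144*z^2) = (-k - 2)/(-k^2 + 6*k*z + 8*k - 48*z)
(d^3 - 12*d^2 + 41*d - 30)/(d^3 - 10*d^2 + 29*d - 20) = (d - 6)/(d - 4)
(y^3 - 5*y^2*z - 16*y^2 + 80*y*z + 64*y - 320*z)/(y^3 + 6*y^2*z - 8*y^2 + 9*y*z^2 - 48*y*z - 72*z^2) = (y^2 - 5*y*z - 8*y + 40*z)/(y^2 + 6*y*z + 9*z^2)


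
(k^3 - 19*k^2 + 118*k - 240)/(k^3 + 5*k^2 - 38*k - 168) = (k^2 - 13*k + 40)/(k^2 + 11*k + 28)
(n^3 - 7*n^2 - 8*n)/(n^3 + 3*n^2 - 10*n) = (n^2 - 7*n - 8)/(n^2 + 3*n - 10)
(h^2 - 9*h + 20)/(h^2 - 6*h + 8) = (h - 5)/(h - 2)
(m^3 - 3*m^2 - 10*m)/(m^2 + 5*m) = (m^2 - 3*m - 10)/(m + 5)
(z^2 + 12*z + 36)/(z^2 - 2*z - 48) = (z + 6)/(z - 8)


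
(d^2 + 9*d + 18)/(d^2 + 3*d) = (d + 6)/d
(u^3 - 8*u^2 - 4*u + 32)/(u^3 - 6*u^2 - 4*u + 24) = (u - 8)/(u - 6)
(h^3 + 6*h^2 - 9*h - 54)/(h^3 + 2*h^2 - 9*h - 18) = (h + 6)/(h + 2)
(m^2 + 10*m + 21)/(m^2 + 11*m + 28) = (m + 3)/(m + 4)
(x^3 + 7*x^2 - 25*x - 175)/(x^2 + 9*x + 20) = (x^2 + 2*x - 35)/(x + 4)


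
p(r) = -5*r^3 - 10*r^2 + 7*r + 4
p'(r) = -15*r^2 - 20*r + 7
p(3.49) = -305.91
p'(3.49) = -245.50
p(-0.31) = 1.02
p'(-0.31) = 11.76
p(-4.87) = 310.25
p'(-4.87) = -251.35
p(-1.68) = -12.28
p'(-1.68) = -1.74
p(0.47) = 4.56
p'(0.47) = -5.71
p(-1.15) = -9.67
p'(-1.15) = 10.16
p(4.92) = -799.10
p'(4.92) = -454.50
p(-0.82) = -5.71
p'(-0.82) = 13.31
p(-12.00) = 7120.00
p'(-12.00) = -1913.00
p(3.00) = -200.00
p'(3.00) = -188.00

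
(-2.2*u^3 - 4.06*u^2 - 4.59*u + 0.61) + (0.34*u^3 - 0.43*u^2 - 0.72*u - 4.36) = -1.86*u^3 - 4.49*u^2 - 5.31*u - 3.75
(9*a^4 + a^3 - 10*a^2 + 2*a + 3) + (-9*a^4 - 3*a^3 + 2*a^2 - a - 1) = -2*a^3 - 8*a^2 + a + 2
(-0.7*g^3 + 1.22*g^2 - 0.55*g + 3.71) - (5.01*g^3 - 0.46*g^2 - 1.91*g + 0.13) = -5.71*g^3 + 1.68*g^2 + 1.36*g + 3.58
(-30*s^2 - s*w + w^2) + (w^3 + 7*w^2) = -30*s^2 - s*w + w^3 + 8*w^2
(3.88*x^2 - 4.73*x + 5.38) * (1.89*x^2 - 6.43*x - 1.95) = 7.3332*x^4 - 33.8881*x^3 + 33.0161*x^2 - 25.3699*x - 10.491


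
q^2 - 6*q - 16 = (q - 8)*(q + 2)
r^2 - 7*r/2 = r*(r - 7/2)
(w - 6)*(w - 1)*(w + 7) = w^3 - 43*w + 42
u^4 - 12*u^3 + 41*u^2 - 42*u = u*(u - 7)*(u - 3)*(u - 2)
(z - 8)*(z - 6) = z^2 - 14*z + 48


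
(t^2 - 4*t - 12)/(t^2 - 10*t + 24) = (t + 2)/(t - 4)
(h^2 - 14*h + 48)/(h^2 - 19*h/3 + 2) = 3*(h - 8)/(3*h - 1)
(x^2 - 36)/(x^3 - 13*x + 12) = (x^2 - 36)/(x^3 - 13*x + 12)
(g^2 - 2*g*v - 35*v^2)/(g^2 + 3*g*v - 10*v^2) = (-g + 7*v)/(-g + 2*v)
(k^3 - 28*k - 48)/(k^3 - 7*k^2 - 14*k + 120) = (k + 2)/(k - 5)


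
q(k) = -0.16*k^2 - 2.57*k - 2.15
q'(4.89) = -4.13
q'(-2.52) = -1.76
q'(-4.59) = -1.10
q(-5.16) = 6.85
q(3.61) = -13.51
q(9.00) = -38.24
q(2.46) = -9.44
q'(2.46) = -3.36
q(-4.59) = 6.28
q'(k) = -0.32*k - 2.57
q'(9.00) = -5.45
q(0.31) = -2.96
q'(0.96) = -2.88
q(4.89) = -18.54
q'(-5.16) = -0.92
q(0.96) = -4.76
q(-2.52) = 3.31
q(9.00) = -38.24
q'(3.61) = -3.73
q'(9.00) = -5.45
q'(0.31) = -2.67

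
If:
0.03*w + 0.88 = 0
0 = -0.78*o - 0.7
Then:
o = -0.90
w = -29.33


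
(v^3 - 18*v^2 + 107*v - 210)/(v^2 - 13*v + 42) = v - 5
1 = 1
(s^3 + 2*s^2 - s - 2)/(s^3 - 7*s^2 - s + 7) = (s + 2)/(s - 7)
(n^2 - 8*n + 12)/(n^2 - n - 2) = (n - 6)/(n + 1)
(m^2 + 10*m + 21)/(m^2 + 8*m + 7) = (m + 3)/(m + 1)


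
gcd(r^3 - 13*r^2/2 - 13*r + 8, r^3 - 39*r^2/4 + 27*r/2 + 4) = r - 8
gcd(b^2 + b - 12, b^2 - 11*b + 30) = 1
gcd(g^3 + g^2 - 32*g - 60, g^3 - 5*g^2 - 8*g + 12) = g^2 - 4*g - 12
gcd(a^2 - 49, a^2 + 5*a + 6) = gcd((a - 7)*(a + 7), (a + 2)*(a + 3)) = 1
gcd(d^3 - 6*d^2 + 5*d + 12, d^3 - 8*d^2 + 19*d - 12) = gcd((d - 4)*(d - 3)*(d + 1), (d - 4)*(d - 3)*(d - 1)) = d^2 - 7*d + 12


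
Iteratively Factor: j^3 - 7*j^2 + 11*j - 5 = (j - 5)*(j^2 - 2*j + 1) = (j - 5)*(j - 1)*(j - 1)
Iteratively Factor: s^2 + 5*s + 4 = (s + 1)*(s + 4)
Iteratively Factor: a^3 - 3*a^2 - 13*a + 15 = (a - 5)*(a^2 + 2*a - 3) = (a - 5)*(a + 3)*(a - 1)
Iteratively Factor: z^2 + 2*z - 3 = (z + 3)*(z - 1)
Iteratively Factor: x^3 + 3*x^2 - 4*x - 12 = (x + 2)*(x^2 + x - 6) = (x + 2)*(x + 3)*(x - 2)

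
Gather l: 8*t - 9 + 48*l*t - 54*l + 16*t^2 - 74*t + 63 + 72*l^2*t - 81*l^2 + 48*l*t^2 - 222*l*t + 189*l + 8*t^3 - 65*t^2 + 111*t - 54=l^2*(72*t - 81) + l*(48*t^2 - 174*t + 135) + 8*t^3 - 49*t^2 + 45*t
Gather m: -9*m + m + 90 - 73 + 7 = 24 - 8*m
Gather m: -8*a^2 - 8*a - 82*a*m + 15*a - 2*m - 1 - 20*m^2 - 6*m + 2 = -8*a^2 + 7*a - 20*m^2 + m*(-82*a - 8) + 1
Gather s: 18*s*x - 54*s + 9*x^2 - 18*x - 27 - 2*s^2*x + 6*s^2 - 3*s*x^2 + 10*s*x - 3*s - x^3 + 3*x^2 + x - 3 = s^2*(6 - 2*x) + s*(-3*x^2 + 28*x - 57) - x^3 + 12*x^2 - 17*x - 30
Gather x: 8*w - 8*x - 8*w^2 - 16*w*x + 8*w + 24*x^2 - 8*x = -8*w^2 + 16*w + 24*x^2 + x*(-16*w - 16)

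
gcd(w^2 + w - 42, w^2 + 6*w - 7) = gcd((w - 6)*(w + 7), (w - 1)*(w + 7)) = w + 7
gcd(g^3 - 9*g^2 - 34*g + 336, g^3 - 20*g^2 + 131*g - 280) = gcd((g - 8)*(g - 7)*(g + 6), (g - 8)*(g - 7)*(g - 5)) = g^2 - 15*g + 56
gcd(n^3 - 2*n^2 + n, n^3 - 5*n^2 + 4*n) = n^2 - n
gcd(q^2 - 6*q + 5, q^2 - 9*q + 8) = q - 1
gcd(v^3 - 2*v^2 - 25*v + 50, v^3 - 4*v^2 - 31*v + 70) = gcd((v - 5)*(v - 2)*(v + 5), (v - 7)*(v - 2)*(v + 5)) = v^2 + 3*v - 10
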